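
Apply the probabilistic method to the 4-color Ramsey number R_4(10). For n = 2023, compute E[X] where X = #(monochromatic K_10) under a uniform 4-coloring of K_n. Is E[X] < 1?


E[X] = C(2023, 10) · 4^{1 − 45} = 309399856285778485315440716 · 4^{−44} = 309399856285778485315440716/309485009821345068724781056.
As a reduced fraction: E[X] = 77349964071444621328860179/77371252455336267181195264 ≈ 0.999725.
Is E[X] < 1? YES.
Since E[X] < 1, there exists a 4-coloring of K_{2023} with no monochromatic K_10; hence R_4(10) > 2023.

E[X] = 77349964071444621328860179/77371252455336267181195264 ≈ 0.999725; E[X] < 1, so R_4(10) > 2023.


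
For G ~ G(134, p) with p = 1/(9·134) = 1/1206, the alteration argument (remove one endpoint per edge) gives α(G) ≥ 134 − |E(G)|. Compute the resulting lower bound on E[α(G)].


E[|E(G)|] = C(134, 2)·p = 8911 · (1/1206) = 133/18.
E[α(G)] ≥ n − E[|E(G)|] = 134 − 133/18 = 2279/18.
Numerically: ≈ 126.611111.
(This is only a lower bound; the true E[α(G)] may be larger.)

E[α(G)] ≥ 2279/18 ≈ 126.611111.


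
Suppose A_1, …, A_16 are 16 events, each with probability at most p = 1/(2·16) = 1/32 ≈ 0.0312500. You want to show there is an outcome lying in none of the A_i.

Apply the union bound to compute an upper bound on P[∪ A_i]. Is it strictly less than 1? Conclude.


Union bound: P[∪_{i=1}^{16} A_i] ≤ Σ_i P[A_i] ≤ 16·p = 16·(1/32) = 1/2.
Numerically: 1/2 ≈ 0.5000000.
Is 1/2 < 1? YES.
Since P[∪ A_i] ≤ 1/2 < 1, the complement has P[∩ A_i^c] ≥ 1 − 1/2 = 1/2 > 0, so some outcome avoids every A_i.

16·p = 1/2 ≈ 0.5000000; existence CERTIFIED by the union bound.


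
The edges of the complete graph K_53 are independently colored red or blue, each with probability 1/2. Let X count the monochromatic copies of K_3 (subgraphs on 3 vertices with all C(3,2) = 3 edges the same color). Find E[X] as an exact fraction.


Let X = Σ_S X_S over the C(53, 3) = 23426 subsets S of size 3, where X_S = 1 if the K_3 on S is monochromatic.
For a fixed S, the K_3 on S has C(3, 2) = 3 edges. P[all 3 edges red] = (1/2)^3, and likewise for blue, so P[monochromatic] = 2·(1/2)^3 = 2^{1 − 3} = 1/4.
By linearity of expectation: E[X] = C(53, 3) · 2^{1 − 3} = 23426 · 1/4 = 11713/2.
Numerically: E[X] ≈ 5856.500.

E[X] = C(53,3)·2^(1−C(3,2)) = 11713/2 ≈ 5856.500.


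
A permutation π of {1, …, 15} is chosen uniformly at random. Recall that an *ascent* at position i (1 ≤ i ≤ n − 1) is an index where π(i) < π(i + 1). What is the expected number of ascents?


Write X = Σ X_I over i = 1, …, 14, with X_I the indicator of one ascent.
There are 14 indicators.
For each fixed i, the pair (π(i), π(i+1)) is a uniformly random ordered pair of distinct values from {1, …, 15}; by symmetry P[π(i) < π(i+1)] = 1/2.
By linearity: E[X] = 14 · (1/2) = (15 − 1) · (1/2) = 7 ≈ 7.000.

E[X] = 7 = 7.000.


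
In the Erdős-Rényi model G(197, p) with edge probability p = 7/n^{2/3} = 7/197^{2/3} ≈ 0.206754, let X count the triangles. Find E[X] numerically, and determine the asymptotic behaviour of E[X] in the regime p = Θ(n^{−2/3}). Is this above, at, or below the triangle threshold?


Number of potential triangles: C(197, 3) = 1254890.
Each occurs with probability p³ ≈ (0.206754)³ ≈ 8.83815610e-03.
By linearity: E[X] = C(197, 3)·p³ ≈ 1254890 · 8.83815610e-03 ≈ 11090.913706.
Since α = 2/3 < 1, p = c/n^{2/3} ≫ 1/n is above the triangle threshold p ~ 1/n. Asymptotically E[X] ~ (c³/6)·n^{3(1−α)} = (7³/6)·n^{1} → ∞; triangles are abundant w.h.p.

E[X] ≈ 11090.913706; in regime p = Θ(1/n^{2/3}) E[X] diverges (above the triangle threshold p ~ 1/n).


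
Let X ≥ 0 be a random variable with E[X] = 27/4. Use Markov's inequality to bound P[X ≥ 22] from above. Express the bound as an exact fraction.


μ = E[X] = 27/4, a = 22.
Markov: P[X ≥ 22] ≤ μ/a = (27/4)/22 = 27/88.
Numerically: ≈ 0.306818.
(Since a = 22 > μ = 6.750000, the bound 27/88 is < 1 and informative.)

P[X ≥ 22] ≤ 27/88 ≈ 0.306818.


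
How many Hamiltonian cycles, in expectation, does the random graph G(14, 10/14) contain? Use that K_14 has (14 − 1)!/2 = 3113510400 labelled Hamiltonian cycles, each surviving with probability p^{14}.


K_14 has (14 − 1)!/2 = 3113510400 labelled Hamiltonian cycles.
For each such Hamiltonian cycle H, let X_H = 1 if all 14 edges of H are present in G. Then P[X_H = 1] = p^{14} = (5/7)^{14} = 6103515625/678223072849.
By linearity: E[X] = Σ_H E[X_H] = 3113510400 · p^{14} = 3113510400 · 6103515625/678223072849 = 2714765625000000000/96889010407.
Numerically: E[X] ≈ 2.802e+07.

E[X] = 3113510400 · (5/7)^{14} = 2714765625000000000/96889010407 ≈ 2.802e+07.


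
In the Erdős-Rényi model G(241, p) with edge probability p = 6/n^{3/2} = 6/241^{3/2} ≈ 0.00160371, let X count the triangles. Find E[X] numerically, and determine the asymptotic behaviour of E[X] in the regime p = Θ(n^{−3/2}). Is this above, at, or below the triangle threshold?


Number of potential triangles: C(241, 3) = 2303960.
Each occurs with probability p³ ≈ (0.00160371)³ ≈ 4.12455462e-09.
By linearity: E[X] = C(241, 3)·p³ ≈ 2303960 · 4.12455462e-09 ≈ 0.009503.
Since α = 3/2 > 1, p = c/n^{3/2} = o(1/n) is below the triangle threshold p ~ 1/n. Asymptotically E[X] ~ (c³/6)·n^{3(1−α)} = (6³/6)·n^{-1.5} → 0, so by Markov's inequality G has no triangles w.h.p.

E[X] ≈ 0.009503; in regime p = Θ(1/n^{3/2}) E[X] tends to 0 (below the triangle threshold p ~ 1/n).


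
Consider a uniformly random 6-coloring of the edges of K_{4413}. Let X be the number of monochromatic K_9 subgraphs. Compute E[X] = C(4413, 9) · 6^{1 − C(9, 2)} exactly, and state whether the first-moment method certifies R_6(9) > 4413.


E[X] = C(4413, 9) · 6^{1 − 36} = 1734990840325017881257917265 · 6^{−35} = 1734990840325017881257917265/1719070799748422591028658176.
As a reduced fraction: E[X] = 1734990840325017881257917265/1719070799748422591028658176 ≈ 1.00926.
Is E[X] < 1? NO.
Since E[X] ≥ 1, the first-moment bound is inconclusive at n = 4413; it does NOT by itself certify R_6(9) > 4413.

E[X] = 1734990840325017881257917265/1719070799748422591028658176 ≈ 1.00926; E[X] ≥ 1; first-moment method inconclusive here.


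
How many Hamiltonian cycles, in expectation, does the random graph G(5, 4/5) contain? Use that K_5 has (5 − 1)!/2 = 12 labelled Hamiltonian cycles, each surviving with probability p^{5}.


K_5 has (5 − 1)!/2 = 12 labelled Hamiltonian cycles.
For each such Hamiltonian cycle H, let X_H = 1 if all 5 edges of H are present in G. Then P[X_H = 1] = p^{5} = (4/5)^{5} = 1024/3125.
By linearity of expectation: E[X] = Σ_H E[X_H] = 12 · p^{5} = 12 · 1024/3125 = 12288/3125.
Numerically: E[X] ≈ 3.93.

E[X] = 12 · (4/5)^{5} = 12288/3125 ≈ 3.93.


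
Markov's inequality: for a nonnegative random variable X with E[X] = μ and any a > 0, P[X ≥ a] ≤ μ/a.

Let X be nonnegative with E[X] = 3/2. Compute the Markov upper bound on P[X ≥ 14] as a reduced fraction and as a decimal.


μ = E[X] = 3/2, a = 14.
Markov: P[X ≥ 14] ≤ μ/a = (3/2)/14 = 3/28.
Numerically: ≈ 0.10714.
(Since a = 14 > μ = 1.50000, the bound 3/28 is < 1 and informative.)

P[X ≥ 14] ≤ 3/28 ≈ 0.10714.


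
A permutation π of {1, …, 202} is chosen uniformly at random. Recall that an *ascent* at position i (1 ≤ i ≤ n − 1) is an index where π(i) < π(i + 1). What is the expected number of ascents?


Write X = Σ X_I over i = 1, …, 201, with X_I the indicator of one ascent.
There are 201 indicators.
For each fixed i, the pair (π(i), π(i+1)) is a uniformly random ordered pair of distinct values from {1, …, 202}; by symmetry P[π(i) < π(i+1)] = 1/2.
By linearity: E[X] = 201 · (1/2) = (202 − 1) · (1/2) = 201/2 ≈ 100.500.

E[X] = 201/2 = 100.500.


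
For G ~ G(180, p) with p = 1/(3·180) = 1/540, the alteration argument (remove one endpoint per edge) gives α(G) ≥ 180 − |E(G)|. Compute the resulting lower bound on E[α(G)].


E[|E(G)|] = C(180, 2)·p = 16110 · (1/540) = 179/6.
E[α(G)] ≥ n − E[|E(G)|] = 180 − 179/6 = 901/6.
Numerically: ≈ 150.167.
(This is only a lower bound; the true E[α(G)] may be larger.)

E[α(G)] ≥ 901/6 ≈ 150.167.


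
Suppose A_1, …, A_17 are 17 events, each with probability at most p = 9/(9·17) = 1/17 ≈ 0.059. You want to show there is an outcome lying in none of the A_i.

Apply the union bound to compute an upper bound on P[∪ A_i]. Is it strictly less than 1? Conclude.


Union bound: P[∪_{i=1}^{17} A_i] ≤ Σ_i P[A_i] ≤ 17·p = 17·(1/17) = 1.
Numerically: 1 ≈ 1.000.
Is 1 < 1? NO.
Since the bound 1 is ≥ 1, the union bound is uninformative here; it does NOT by itself certify existence.

17·p = 1 ≈ 1.000; existence NOT certified by the union bound.


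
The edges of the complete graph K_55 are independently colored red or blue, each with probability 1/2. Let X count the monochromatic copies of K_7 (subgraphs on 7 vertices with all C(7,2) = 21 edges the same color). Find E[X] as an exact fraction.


Let X = Σ_S X_S over the C(55, 7) = 202927725 subsets S of size 7, where X_S = 1 if the K_7 on S is monochromatic.
For a fixed S, the K_7 on S has C(7, 2) = 21 edges. P[all 21 edges red] = (1/2)^21, and likewise for blue, so P[monochromatic] = 2·(1/2)^21 = 2^{1 − 21} = 1/1048576.
By linearity of expectation: E[X] = C(55, 7) · 2^{1 − 21} = 202927725 · 1/1048576 = 202927725/1048576.
Numerically: E[X] ≈ 193.526959.

E[X] = C(55,7)·2^(1−C(7,2)) = 202927725/1048576 ≈ 193.526959.


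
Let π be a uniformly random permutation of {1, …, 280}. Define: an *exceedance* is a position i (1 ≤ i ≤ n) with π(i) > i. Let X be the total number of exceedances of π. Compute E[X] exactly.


Write X = Σ_{i=1}^{280} X_i, where X_i = 1_{π(i) > i}.
For each fixed i, π(i) is uniform over {1, …, 280} (marginal of a uniform permutation), so P[π(i) > i] = (n − i)/n. Summing: Σ_{i=1}^{280} (n − i)/n = (0 + 1 + … + 279)/280 = 280(280 − 1)/(2·280) = (280 − 1)/2.
Hence E[X] = Σ_{i=1}^{280} (280 − i)/280 = 279/2 ≈ 139.500000.

E[X] = 279/2 = 139.500000.


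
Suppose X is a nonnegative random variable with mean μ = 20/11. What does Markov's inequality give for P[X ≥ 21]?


μ = E[X] = 20/11, a = 21.
Markov: P[X ≥ 21] ≤ μ/a = (20/11)/21 = 20/231.
Numerically: ≈ 0.08658.
(Since a = 21 > μ = 1.81818, the bound 20/231 is < 1 and informative.)

P[X ≥ 21] ≤ 20/231 ≈ 0.08658.


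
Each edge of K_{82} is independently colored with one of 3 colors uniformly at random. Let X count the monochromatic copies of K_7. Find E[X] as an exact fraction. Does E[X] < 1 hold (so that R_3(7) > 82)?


E[X] = C(82, 7) · 3^{1 − 21} = 3801756816 · 3^{−20} = 3801756816/3486784401.
As a reduced fraction: E[X] = 140805808/129140163 ≈ 1.090333.
Is E[X] < 1? NO.
Since E[X] ≥ 1, the first-moment bound is inconclusive at n = 82; it does NOT by itself certify R_3(7) > 82.

E[X] = 140805808/129140163 ≈ 1.090333; E[X] ≥ 1; first-moment method inconclusive here.


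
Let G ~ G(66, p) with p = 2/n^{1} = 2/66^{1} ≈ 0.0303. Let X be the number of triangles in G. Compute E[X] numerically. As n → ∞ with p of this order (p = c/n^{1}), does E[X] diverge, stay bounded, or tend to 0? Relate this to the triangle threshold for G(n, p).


Number of potential triangles: C(66, 3) = 45760.
Each occurs with probability p³ ≈ (0.0303)³ ≈ 2.78265e-05.
By linearity: E[X] = C(66, 3)·p³ ≈ 45760 · 2.78265e-05 ≈ 1.273.
Here α = 1, so p = 2/n is exactly at the triangle threshold p ~ 1/n. Asymptotically E[X] → c³/6 = 2³/6 = 4/3 ≈ 1.333, a bounded constant. In this regime the triangle count is asymptotically Poisson(c³/6).

E[X] ≈ 1.273; in regime p = Θ(1/n^{1}) E[X] stays bounded (at the triangle threshold p ~ 1/n).


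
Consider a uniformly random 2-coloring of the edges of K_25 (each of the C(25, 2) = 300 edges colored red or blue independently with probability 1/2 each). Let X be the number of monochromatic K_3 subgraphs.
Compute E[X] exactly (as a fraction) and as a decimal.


Let X = Σ_S X_S over the C(25, 3) = 2300 subsets S of size 3, where X_S = 1 if the K_3 on S is monochromatic.
For a fixed S, the K_3 on S has C(3, 2) = 3 edges. P[all 3 edges red] = (1/2)^3, and likewise for blue, so P[monochromatic] = 2·(1/2)^3 = 2^{1 − 3} = 1/4.
By linearity of expectation: E[X] = C(25, 3) · 2^{1 − 3} = 2300 · 1/4 = 575.
Numerically: E[X] ≈ 575.00000.

E[X] = C(25,3)·2^(1−C(3,2)) = 575 ≈ 575.00000.


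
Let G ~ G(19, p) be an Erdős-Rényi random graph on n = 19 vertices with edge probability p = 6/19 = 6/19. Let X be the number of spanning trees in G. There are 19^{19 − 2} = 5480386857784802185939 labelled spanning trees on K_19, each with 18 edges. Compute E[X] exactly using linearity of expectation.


K_19 has 19^{19 − 2} = 5480386857784802185939 labelled spanning trees.
For each such spanning tree H, let X_H = 1 if all 18 edges of H are present in G. Then P[X_H = 1] = p^{18} = (6/19)^{18} = 101559956668416/104127350297911241532841.
Summing the indicators: E[X] = Σ_H E[X_H] = 5480386857784802185939 · p^{18} = 5480386857784802185939 · 101559956668416/104127350297911241532841 = 101559956668416/19.
Numerically: E[X] ≈ 5.3453e+12.

E[X] = 5480386857784802185939 · (6/19)^{18} = 101559956668416/19 ≈ 5.3453e+12.


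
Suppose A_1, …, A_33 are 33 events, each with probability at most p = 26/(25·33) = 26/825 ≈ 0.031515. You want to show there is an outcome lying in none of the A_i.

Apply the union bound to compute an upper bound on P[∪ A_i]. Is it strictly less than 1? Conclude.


Union bound: P[∪_{i=1}^{33} A_i] ≤ Σ_i P[A_i] ≤ 33·p = 33·(26/825) = 26/25.
Numerically: 26/25 ≈ 1.040000.
Is 26/25 < 1? NO.
Since the bound 26/25 is ≥ 1, the union bound is uninformative here; it does NOT by itself certify existence.

33·p = 26/25 ≈ 1.040000; existence NOT certified by the union bound.


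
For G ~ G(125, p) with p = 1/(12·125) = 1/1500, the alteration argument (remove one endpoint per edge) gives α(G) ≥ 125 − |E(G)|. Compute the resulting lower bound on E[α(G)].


E[|E(G)|] = C(125, 2)·p = 7750 · (1/1500) = 31/6.
E[α(G)] ≥ n − E[|E(G)|] = 125 − 31/6 = 719/6.
Numerically: ≈ 119.8333.
(This is only a lower bound; the true E[α(G)] may be larger.)

E[α(G)] ≥ 719/6 ≈ 119.8333.


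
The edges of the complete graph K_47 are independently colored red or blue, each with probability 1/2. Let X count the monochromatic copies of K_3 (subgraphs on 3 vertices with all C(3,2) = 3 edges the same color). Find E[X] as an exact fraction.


Let X = Σ_S X_S over the C(47, 3) = 16215 subsets S of size 3, where X_S = 1 if the K_3 on S is monochromatic.
For a fixed S, the K_3 on S has C(3, 2) = 3 edges. P[all 3 edges red] = (1/2)^3, and likewise for blue, so P[monochromatic] = 2·(1/2)^3 = 2^{1 − 3} = 1/4.
By linearity: E[X] = C(47, 3) · 2^{1 − 3} = 16215 · 1/4 = 16215/4.
Numerically: E[X] ≈ 4053.750000.

E[X] = C(47,3)·2^(1−C(3,2)) = 16215/4 ≈ 4053.750000.


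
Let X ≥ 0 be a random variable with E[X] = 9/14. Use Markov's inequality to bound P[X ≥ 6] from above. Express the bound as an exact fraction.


μ = E[X] = 9/14, a = 6.
Markov: P[X ≥ 6] ≤ μ/a = (9/14)/6 = 3/28.
Numerically: ≈ 0.1071.
(Since a = 6 > μ = 0.6429, the bound 3/28 is < 1 and informative.)

P[X ≥ 6] ≤ 3/28 ≈ 0.1071.


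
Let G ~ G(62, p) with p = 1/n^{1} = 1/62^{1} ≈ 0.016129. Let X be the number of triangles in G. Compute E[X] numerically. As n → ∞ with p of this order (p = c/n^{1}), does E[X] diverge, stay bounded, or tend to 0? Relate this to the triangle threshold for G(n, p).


Number of potential triangles: C(62, 3) = 37820.
Each occurs with probability p³ ≈ (0.016129)³ ≈ 4.1958981e-06.
By linearity: E[X] = C(62, 3)·p³ ≈ 37820 · 4.1958981e-06 ≈ 0.15869.
Here α = 1, so p = 1/n is exactly at the triangle threshold p ~ 1/n. Asymptotically E[X] → c³/6 = 1³/6 = 1/6 ≈ 0.16667, a bounded constant. In this regime the triangle count is asymptotically Poisson(c³/6).

E[X] ≈ 0.15869; in regime p = Θ(1/n^{1}) E[X] stays bounded (at the triangle threshold p ~ 1/n).


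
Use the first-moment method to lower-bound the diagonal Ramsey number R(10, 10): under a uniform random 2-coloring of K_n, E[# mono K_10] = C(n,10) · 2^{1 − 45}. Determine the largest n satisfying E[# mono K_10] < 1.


We need C(n, 10) · 2^{1 − 45} < 1, i.e. C(n, 10) < 2^{45 − 1} = 17592186044416.
Check values of n near the boundary:
  n = 97: C(97, 10) = 12576469727536; 12576469727536 < 17592186044416? YES
  n = 98: C(98, 10) = 14005614014756; 14005614014756 < 17592186044416? YES
  n = 99: C(99, 10) = 15579278510796; 15579278510796 < 17592186044416? YES
  n = 100: C(100, 10) = 17310309456440; 17310309456440 < 17592186044416? YES
  n = 101: C(101, 10) = 19212541264840; 19212541264840 < 17592186044416? NO
  n = 102: C(102, 10) = 21300860967540; 21300860967540 < 17592186044416? NO
The largest n with C(n, 10) < 17592186044416 is n = 100 (where E[X] = 2163788682055/2199023255552 ≈ 0.9839772). Hence R(10, 10) > 100, i.e. R(10, 10) ≥ 101.

Largest n = 100; hence R(10, 10) > 100.


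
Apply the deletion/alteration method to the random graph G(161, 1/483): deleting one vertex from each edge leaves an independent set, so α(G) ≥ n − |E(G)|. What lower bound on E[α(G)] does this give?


E[|E(G)|] = C(161, 2)·p = 12880 · (1/483) = 80/3.
E[α(G)] ≥ n − E[|E(G)|] = 161 − 80/3 = 403/3.
Numerically: ≈ 134.33333.
(This is only a lower bound; the true E[α(G)] may be larger.)

E[α(G)] ≥ 403/3 ≈ 134.33333.


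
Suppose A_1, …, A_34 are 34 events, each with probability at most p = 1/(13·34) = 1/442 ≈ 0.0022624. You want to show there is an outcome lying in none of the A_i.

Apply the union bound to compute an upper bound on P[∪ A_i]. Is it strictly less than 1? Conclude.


Union bound: P[∪_{i=1}^{34} A_i] ≤ Σ_i P[A_i] ≤ 34·p = 34·(1/442) = 1/13.
Numerically: 1/13 ≈ 0.0769231.
Is 1/13 < 1? YES.
Since P[∪ A_i] ≤ 1/13 < 1, the complement has P[∩ A_i^c] ≥ 1 − 1/13 = 12/13 > 0, so some outcome avoids every A_i.

34·p = 1/13 ≈ 0.0769231; existence CERTIFIED by the union bound.


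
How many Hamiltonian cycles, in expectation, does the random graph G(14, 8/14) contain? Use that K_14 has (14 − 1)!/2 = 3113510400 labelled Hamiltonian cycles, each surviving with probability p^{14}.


K_14 has (14 − 1)!/2 = 3113510400 labelled Hamiltonian cycles.
For each such Hamiltonian cycle H, let X_H = 1 if all 14 edges of H are present in G. Then P[X_H = 1] = p^{14} = (4/7)^{14} = 268435456/678223072849.
By linearity: E[X] = Σ_H E[X_H] = 3113510400 · p^{14} = 3113510400 · 268435456/678223072849 = 119396654854963200/96889010407.
Numerically: E[X] ≈ 1.2323e+06.

E[X] = 3113510400 · (4/7)^{14} = 119396654854963200/96889010407 ≈ 1.2323e+06.


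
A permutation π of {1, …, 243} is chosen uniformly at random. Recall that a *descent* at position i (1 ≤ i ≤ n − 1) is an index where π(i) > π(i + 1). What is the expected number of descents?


Write X = Σ X_I over i = 1, …, 242, with X_I the indicator of one descent.
There are 242 indicators.
For each fixed i, the pair (π(i), π(i+1)) is a uniformly random ordered pair of distinct values from {1, …, 243}; by symmetry P[π(i) > π(i+1)] = 1/2.
By linearity: E[X] = 242 · (1/2) = (243 − 1) · (1/2) = 121 ≈ 121.00000.

E[X] = 121 = 121.00000.


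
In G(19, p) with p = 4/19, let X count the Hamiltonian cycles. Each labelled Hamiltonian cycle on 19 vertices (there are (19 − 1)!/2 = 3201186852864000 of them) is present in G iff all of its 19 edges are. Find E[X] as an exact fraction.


K_19 has (19 − 1)!/2 = 3201186852864000 labelled Hamiltonian cycles.
For each such Hamiltonian cycle H, let X_H = 1 if all 19 edges of H are present in G. Then P[X_H = 1] = p^{19} = (4/19)^{19} = 274877906944/1978419655660313589123979.
By linearity of expectation: E[X] = Σ_H E[X_H] = 3201186852864000 · p^{19} = 3201186852864000 · 274877906944/1978419655660313589123979 = 879935541851906811887616000/1978419655660313589123979.
Numerically: E[X] ≈ 444.8.

E[X] = 3201186852864000 · (4/19)^{19} = 879935541851906811887616000/1978419655660313589123979 ≈ 444.8.


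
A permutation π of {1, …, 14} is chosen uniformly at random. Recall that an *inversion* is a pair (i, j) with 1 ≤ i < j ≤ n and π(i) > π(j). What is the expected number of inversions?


Write X = Σ X_I over the C(14, 2) = 91 pairs i < j, with X_I the indicator of one inversion.
There are 91 indicators.
For each fixed pair i < j, the values π(i) and π(j) are two distinct elements of {1, …, 14} in uniformly random order; by symmetry P[π(i) > π(j)] = 1/2.
By linearity: E[X] = 91 · (1/2) = C(14, 2) · (1/2) = 91/2 = 91/2 ≈ 45.5000.

E[X] = 91/2 = 45.5000.


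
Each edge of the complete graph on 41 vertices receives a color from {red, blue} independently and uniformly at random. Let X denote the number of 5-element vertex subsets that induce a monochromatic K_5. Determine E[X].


Let X = Σ_S X_S over the C(41, 5) = 749398 subsets S of size 5, where X_S = 1 if the K_5 on S is monochromatic.
For a fixed S, the K_5 on S has C(5, 2) = 10 edges. P[all 10 edges red] = (1/2)^10, and likewise for blue, so P[monochromatic] = 2·(1/2)^10 = 2^{1 − 10} = 1/512.
By linearity: E[X] = C(41, 5) · 2^{1 − 10} = 749398 · 1/512 = 374699/256.
Numerically: E[X] ≈ 1463.6680.

E[X] = C(41,5)·2^(1−C(5,2)) = 374699/256 ≈ 1463.6680.


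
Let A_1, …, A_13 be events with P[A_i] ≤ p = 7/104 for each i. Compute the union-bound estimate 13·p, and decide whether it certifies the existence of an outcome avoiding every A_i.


Union bound: P[∪_{i=1}^{13} A_i] ≤ Σ_i P[A_i] ≤ 13·p = 13·(7/104) = 7/8.
Numerically: 7/8 ≈ 0.8750.
Is 7/8 < 1? YES.
Since P[∪ A_i] ≤ 7/8 < 1, the complement has P[∩ A_i^c] ≥ 1 − 7/8 = 1/8 > 0, so some outcome avoids every A_i.

13·p = 7/8 ≈ 0.8750; existence CERTIFIED by the union bound.


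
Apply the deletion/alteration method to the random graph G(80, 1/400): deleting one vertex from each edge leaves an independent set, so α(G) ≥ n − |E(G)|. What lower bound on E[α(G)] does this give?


E[|E(G)|] = C(80, 2)·p = 3160 · (1/400) = 79/10.
E[α(G)] ≥ n − E[|E(G)|] = 80 − 79/10 = 721/10.
Numerically: ≈ 72.100000.
(This is only a lower bound; the true E[α(G)] may be larger.)

E[α(G)] ≥ 721/10 ≈ 72.100000.


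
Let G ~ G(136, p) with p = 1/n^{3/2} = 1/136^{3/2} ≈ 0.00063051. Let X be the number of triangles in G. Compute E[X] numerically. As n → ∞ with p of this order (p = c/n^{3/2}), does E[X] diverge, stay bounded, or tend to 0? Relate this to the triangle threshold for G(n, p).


Number of potential triangles: C(136, 3) = 410040.
Each occurs with probability p³ ≈ (0.00063051)³ ≈ 2.50654157e-10.
By linearity: E[X] = C(136, 3)·p³ ≈ 410040 · 2.50654157e-10 ≈ 0.000103.
Since α = 3/2 > 1, p = c/n^{3/2} = o(1/n) is below the triangle threshold p ~ 1/n. Asymptotically E[X] ~ (c³/6)·n^{3(1−α)} = (1³/6)·n^{-1.5} → 0, so by Markov's inequality G has no triangles w.h.p.

E[X] ≈ 0.000103; in regime p = Θ(1/n^{3/2}) E[X] tends to 0 (below the triangle threshold p ~ 1/n).


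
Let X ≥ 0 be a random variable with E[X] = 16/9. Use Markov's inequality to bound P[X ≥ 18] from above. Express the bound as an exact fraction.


μ = E[X] = 16/9, a = 18.
Markov: P[X ≥ 18] ≤ μ/a = (16/9)/18 = 8/81.
Numerically: ≈ 0.099.
(Since a = 18 > μ = 1.778, the bound 8/81 is < 1 and informative.)

P[X ≥ 18] ≤ 8/81 ≈ 0.099.


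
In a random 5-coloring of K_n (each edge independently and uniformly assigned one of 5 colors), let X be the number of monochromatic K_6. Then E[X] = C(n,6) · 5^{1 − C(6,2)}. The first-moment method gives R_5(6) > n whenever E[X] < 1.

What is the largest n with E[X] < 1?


We need C(n, 6) · 5^{1 − 15} < 1, i.e. C(n, 6) < 5^{15 − 1} = 6103515625.
Check values of n near the boundary:
  n = 129: C(129, 6) = 5688177600; 5688177600 < 6103515625? YES
  n = 130: C(130, 6) = 5963412000; 5963412000 < 6103515625? YES
  n = 131: C(131, 6) = 6249655776; 6249655776 < 6103515625? NO
  n = 132: C(132, 6) = 6547258432; 6547258432 < 6103515625? NO
  n = 133: C(133, 6) = 6856577728; 6856577728 < 6103515625? NO
The largest n with C(n, 6) < 6103515625 is n = 130 (where E[X] = 47707296/48828125 ≈ 0.9770454). Hence R_5(6) > 130, i.e. R_5(6) ≥ 131.

Largest n = 130; hence R_5(6) > 130.


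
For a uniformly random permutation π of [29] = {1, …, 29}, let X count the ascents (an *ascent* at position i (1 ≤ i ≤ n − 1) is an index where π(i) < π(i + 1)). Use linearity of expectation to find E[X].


Write X = Σ X_I over i = 1, …, 28, with X_I the indicator of one ascent.
There are 28 indicators.
For each fixed i, the pair (π(i), π(i+1)) is a uniformly random ordered pair of distinct values from {1, …, 29}; by symmetry P[π(i) < π(i+1)] = 1/2.
By linearity: E[X] = 28 · (1/2) = (29 − 1) · (1/2) = 14 ≈ 14.00000.

E[X] = 14 = 14.00000.


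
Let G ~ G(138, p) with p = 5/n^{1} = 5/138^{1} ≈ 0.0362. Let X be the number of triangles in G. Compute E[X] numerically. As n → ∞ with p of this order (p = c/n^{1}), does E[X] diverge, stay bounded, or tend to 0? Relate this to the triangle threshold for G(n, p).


Number of potential triangles: C(138, 3) = 428536.
Each occurs with probability p³ ≈ (0.0362)³ ≈ 4.75634e-05.
By linearity: E[X] = C(138, 3)·p³ ≈ 428536 · 4.75634e-05 ≈ 20.383.
Here α = 1, so p = 5/n is exactly at the triangle threshold p ~ 1/n. Asymptotically E[X] → c³/6 = 5³/6 = 125/6 ≈ 20.833, a bounded constant. In this regime the triangle count is asymptotically Poisson(c³/6).

E[X] ≈ 20.383; in regime p = Θ(1/n^{1}) E[X] stays bounded (at the triangle threshold p ~ 1/n).


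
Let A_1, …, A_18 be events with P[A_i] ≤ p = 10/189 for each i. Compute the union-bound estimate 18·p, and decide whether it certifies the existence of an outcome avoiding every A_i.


Union bound: P[∪_{i=1}^{18} A_i] ≤ Σ_i P[A_i] ≤ 18·p = 18·(10/189) = 20/21.
Numerically: 20/21 ≈ 0.95238.
Is 20/21 < 1? YES.
Since P[∪ A_i] ≤ 20/21 < 1, the complement has P[∩ A_i^c] ≥ 1 − 20/21 = 1/21 > 0, so some outcome avoids every A_i.

18·p = 20/21 ≈ 0.95238; existence CERTIFIED by the union bound.


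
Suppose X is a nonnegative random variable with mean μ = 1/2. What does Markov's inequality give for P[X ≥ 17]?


μ = E[X] = 1/2, a = 17.
Markov: P[X ≥ 17] ≤ μ/a = (1/2)/17 = 1/34.
Numerically: ≈ 0.029.
(Since a = 17 > μ = 0.500, the bound 1/34 is < 1 and informative.)

P[X ≥ 17] ≤ 1/34 ≈ 0.029.


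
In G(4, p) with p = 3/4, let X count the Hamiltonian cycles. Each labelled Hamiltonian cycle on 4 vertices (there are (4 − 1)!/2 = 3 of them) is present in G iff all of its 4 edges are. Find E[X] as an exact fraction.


K_4 has (4 − 1)!/2 = 3 labelled Hamiltonian cycles.
For each such Hamiltonian cycle H, let X_H = 1 if all 4 edges of H are present in G. Then P[X_H = 1] = p^{4} = (3/4)^{4} = 81/256.
By linearity of expectation: E[X] = Σ_H E[X_H] = 3 · p^{4} = 3 · 81/256 = 243/256.
Numerically: E[X] ≈ 0.949.

E[X] = 3 · (3/4)^{4} = 243/256 ≈ 0.949.


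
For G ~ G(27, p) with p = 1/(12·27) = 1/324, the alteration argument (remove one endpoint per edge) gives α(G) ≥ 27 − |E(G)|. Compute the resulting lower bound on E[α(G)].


E[|E(G)|] = C(27, 2)·p = 351 · (1/324) = 13/12.
E[α(G)] ≥ n − E[|E(G)|] = 27 − 13/12 = 311/12.
Numerically: ≈ 25.917.
(This is only a lower bound; the true E[α(G)] may be larger.)

E[α(G)] ≥ 311/12 ≈ 25.917.


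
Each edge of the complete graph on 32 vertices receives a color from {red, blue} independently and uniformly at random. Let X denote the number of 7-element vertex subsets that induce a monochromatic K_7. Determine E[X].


Let X = Σ_S X_S over the C(32, 7) = 3365856 subsets S of size 7, where X_S = 1 if the K_7 on S is monochromatic.
For a fixed S, the K_7 on S has C(7, 2) = 21 edges. P[all 21 edges red] = (1/2)^21, and likewise for blue, so P[monochromatic] = 2·(1/2)^21 = 2^{1 − 21} = 1/1048576.
By linearity: E[X] = C(32, 7) · 2^{1 − 21} = 3365856 · 1/1048576 = 105183/32768.
Numerically: E[X] ≈ 3.209930.

E[X] = C(32,7)·2^(1−C(7,2)) = 105183/32768 ≈ 3.209930.


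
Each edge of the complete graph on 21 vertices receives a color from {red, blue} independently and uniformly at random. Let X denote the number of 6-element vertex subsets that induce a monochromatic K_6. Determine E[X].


Let X = Σ_S X_S over the C(21, 6) = 54264 subsets S of size 6, where X_S = 1 if the K_6 on S is monochromatic.
For a fixed S, the K_6 on S has C(6, 2) = 15 edges. P[all 15 edges red] = (1/2)^15, and likewise for blue, so P[monochromatic] = 2·(1/2)^15 = 2^{1 − 15} = 1/16384.
By linearity: E[X] = C(21, 6) · 2^{1 − 15} = 54264 · 1/16384 = 6783/2048.
Numerically: E[X] ≈ 3.31201.

E[X] = C(21,6)·2^(1−C(6,2)) = 6783/2048 ≈ 3.31201.


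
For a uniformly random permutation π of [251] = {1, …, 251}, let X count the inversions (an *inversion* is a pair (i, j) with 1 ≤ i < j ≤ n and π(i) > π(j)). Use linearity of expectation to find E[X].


Write X = Σ X_I over the C(251, 2) = 31375 pairs i < j, with X_I the indicator of one inversion.
There are 31375 indicators.
For each fixed pair i < j, the values π(i) and π(j) are two distinct elements of {1, …, 251} in uniformly random order; by symmetry P[π(i) > π(j)] = 1/2.
By linearity: E[X] = 31375 · (1/2) = C(251, 2) · (1/2) = 31375/2 = 31375/2 ≈ 15687.5000.

E[X] = 31375/2 = 15687.5000.


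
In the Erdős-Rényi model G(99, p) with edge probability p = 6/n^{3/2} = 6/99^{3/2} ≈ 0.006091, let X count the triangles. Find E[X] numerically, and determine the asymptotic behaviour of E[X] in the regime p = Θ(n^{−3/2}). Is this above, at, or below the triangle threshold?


Number of potential triangles: C(99, 3) = 156849.
Each occurs with probability p³ ≈ (0.006091)³ ≈ 2.259932e-07.
By linearity: E[X] = C(99, 3)·p³ ≈ 156849 · 2.259932e-07 ≈ 0.0354.
Since α = 3/2 > 1, p = c/n^{3/2} = o(1/n) is below the triangle threshold p ~ 1/n. Asymptotically E[X] ~ (c³/6)·n^{3(1−α)} = (6³/6)·n^{-1.5} → 0, so by Markov's inequality G has no triangles w.h.p.

E[X] ≈ 0.0354; in regime p = Θ(1/n^{3/2}) E[X] tends to 0 (below the triangle threshold p ~ 1/n).


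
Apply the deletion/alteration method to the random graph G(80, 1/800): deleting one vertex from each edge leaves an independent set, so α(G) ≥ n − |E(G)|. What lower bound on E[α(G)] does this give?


E[|E(G)|] = C(80, 2)·p = 3160 · (1/800) = 79/20.
E[α(G)] ≥ n − E[|E(G)|] = 80 − 79/20 = 1521/20.
Numerically: ≈ 76.050.
(This is only a lower bound; the true E[α(G)] may be larger.)

E[α(G)] ≥ 1521/20 ≈ 76.050.


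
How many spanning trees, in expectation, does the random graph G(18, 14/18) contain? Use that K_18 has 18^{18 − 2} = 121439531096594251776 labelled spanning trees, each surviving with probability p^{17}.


K_18 has 18^{18 − 2} = 121439531096594251776 labelled spanning trees.
For each such spanning tree H, let X_H = 1 if all 17 edges of H are present in G. Then P[X_H = 1] = p^{17} = (7/9)^{17} = 232630513987207/16677181699666569.
By linearity: E[X] = Σ_H E[X_H] = 121439531096594251776 · p^{17} = 121439531096594251776 · 232630513987207/16677181699666569 = 15245673364665597952/9.
Numerically: E[X] ≈ 1.694e+18.

E[X] = 121439531096594251776 · (7/9)^{17} = 15245673364665597952/9 ≈ 1.694e+18.


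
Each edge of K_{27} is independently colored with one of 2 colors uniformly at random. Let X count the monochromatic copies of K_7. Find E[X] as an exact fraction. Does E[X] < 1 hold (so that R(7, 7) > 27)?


E[X] = C(27, 7) · 2^{1 − 21} = 888030 · 2^{−20} = 888030/1048576.
As a reduced fraction: E[X] = 444015/524288 ≈ 0.8469.
Is E[X] < 1? YES.
Since E[X] < 1, there exists a 2-coloring of K_{27} with no monochromatic K_7; hence R(7, 7) > 27.

E[X] = 444015/524288 ≈ 0.8469; E[X] < 1, so R(7, 7) > 27.


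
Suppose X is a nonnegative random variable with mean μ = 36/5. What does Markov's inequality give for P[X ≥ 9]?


μ = E[X] = 36/5, a = 9.
Markov: P[X ≥ 9] ≤ μ/a = (36/5)/9 = 4/5.
Numerically: ≈ 0.800.
(Since a = 9 > μ = 7.200, the bound 4/5 is < 1 and informative.)

P[X ≥ 9] ≤ 4/5 ≈ 0.800.


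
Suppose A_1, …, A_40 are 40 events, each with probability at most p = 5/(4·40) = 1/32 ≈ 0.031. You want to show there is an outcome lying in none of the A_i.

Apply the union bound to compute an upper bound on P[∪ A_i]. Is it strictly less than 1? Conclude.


Union bound: P[∪_{i=1}^{40} A_i] ≤ Σ_i P[A_i] ≤ 40·p = 40·(1/32) = 5/4.
Numerically: 5/4 ≈ 1.250.
Is 5/4 < 1? NO.
Since the bound 5/4 is ≥ 1, the union bound is uninformative here; it does NOT by itself certify existence.

40·p = 5/4 ≈ 1.250; existence NOT certified by the union bound.


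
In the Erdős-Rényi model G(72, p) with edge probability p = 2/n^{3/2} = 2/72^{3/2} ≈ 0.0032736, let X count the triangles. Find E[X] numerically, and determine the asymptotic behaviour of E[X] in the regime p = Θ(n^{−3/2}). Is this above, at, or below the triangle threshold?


Number of potential triangles: C(72, 3) = 59640.
Each occurs with probability p³ ≈ (0.0032736)³ ≈ 3.5082760e-08.
By linearity: E[X] = C(72, 3)·p³ ≈ 59640 · 3.5082760e-08 ≈ 0.00209.
Since α = 3/2 > 1, p = c/n^{3/2} = o(1/n) is below the triangle threshold p ~ 1/n. Asymptotically E[X] ~ (c³/6)·n^{3(1−α)} = (2³/6)·n^{-1.5} → 0, so by Markov's inequality G has no triangles w.h.p.

E[X] ≈ 0.00209; in regime p = Θ(1/n^{3/2}) E[X] tends to 0 (below the triangle threshold p ~ 1/n).


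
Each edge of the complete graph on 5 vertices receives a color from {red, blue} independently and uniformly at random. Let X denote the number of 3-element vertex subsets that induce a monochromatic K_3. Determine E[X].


Let X = Σ_S X_S over the C(5, 3) = 10 subsets S of size 3, where X_S = 1 if the K_3 on S is monochromatic.
For a fixed S, the K_3 on S has C(3, 2) = 3 edges. P[all 3 edges red] = (1/2)^3, and likewise for blue, so P[monochromatic] = 2·(1/2)^3 = 2^{1 − 3} = 1/4.
By linearity: E[X] = C(5, 3) · 2^{1 − 3} = 10 · 1/4 = 5/2.
Numerically: E[X] ≈ 2.5000.

E[X] = C(5,3)·2^(1−C(3,2)) = 5/2 ≈ 2.5000.


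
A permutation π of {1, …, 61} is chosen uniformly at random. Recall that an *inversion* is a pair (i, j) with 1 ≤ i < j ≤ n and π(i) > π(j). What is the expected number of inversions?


Write X = Σ X_I over the C(61, 2) = 1830 pairs i < j, with X_I the indicator of one inversion.
There are 1830 indicators.
For each fixed pair i < j, the values π(i) and π(j) are two distinct elements of {1, …, 61} in uniformly random order; by symmetry P[π(i) > π(j)] = 1/2.
By linearity: E[X] = 1830 · (1/2) = C(61, 2) · (1/2) = 1830/2 = 915 ≈ 915.000.

E[X] = 915 = 915.000.


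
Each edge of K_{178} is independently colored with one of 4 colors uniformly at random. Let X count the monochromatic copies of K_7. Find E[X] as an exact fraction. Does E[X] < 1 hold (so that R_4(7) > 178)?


E[X] = C(178, 7) · 4^{1 − 21} = 996867063280 · 4^{−20} = 996867063280/1099511627776.
As a reduced fraction: E[X] = 62304191455/68719476736 ≈ 0.90665.
Is E[X] < 1? YES.
Since E[X] < 1, there exists a 4-coloring of K_{178} with no monochromatic K_7; hence R_4(7) > 178.

E[X] = 62304191455/68719476736 ≈ 0.90665; E[X] < 1, so R_4(7) > 178.


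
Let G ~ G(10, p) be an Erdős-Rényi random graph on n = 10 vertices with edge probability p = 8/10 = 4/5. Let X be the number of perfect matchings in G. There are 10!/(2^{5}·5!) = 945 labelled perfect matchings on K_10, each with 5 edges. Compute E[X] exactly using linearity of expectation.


K_10 has 10!/(2^{5}·5!) = 945 labelled perfect matchings.
For each such perfect matching H, let X_H = 1 if all 5 edges of H are present in G. Then P[X_H = 1] = p^{5} = (4/5)^{5} = 1024/3125.
Summing the indicators: E[X] = Σ_H E[X_H] = 945 · p^{5} = 945 · 1024/3125 = 193536/625.
Numerically: E[X] ≈ 310.

E[X] = 945 · (4/5)^{5} = 193536/625 ≈ 310.


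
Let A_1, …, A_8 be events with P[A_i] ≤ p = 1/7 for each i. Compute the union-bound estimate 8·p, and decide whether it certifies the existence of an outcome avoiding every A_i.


Union bound: P[∪_{i=1}^{8} A_i] ≤ Σ_i P[A_i] ≤ 8·p = 8·(1/7) = 8/7.
Numerically: 8/7 ≈ 1.1428571.
Is 8/7 < 1? NO.
Since the bound 8/7 is ≥ 1, the union bound is uninformative here; it does NOT by itself certify existence.

8·p = 8/7 ≈ 1.1428571; existence NOT certified by the union bound.


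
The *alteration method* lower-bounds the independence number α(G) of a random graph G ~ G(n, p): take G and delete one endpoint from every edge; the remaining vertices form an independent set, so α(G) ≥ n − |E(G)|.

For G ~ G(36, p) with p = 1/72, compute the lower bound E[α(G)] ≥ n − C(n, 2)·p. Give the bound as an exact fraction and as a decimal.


E[|E(G)|] = C(36, 2)·p = 630 · (1/72) = 35/4.
E[α(G)] ≥ n − E[|E(G)|] = 36 − 35/4 = 109/4.
Numerically: ≈ 27.25000.
(This is only a lower bound; the true E[α(G)] may be larger.)

E[α(G)] ≥ 109/4 ≈ 27.25000.


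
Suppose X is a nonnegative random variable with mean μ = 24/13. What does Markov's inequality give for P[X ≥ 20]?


μ = E[X] = 24/13, a = 20.
Markov: P[X ≥ 20] ≤ μ/a = (24/13)/20 = 6/65.
Numerically: ≈ 0.092308.
(Since a = 20 > μ = 1.846154, the bound 6/65 is < 1 and informative.)

P[X ≥ 20] ≤ 6/65 ≈ 0.092308.


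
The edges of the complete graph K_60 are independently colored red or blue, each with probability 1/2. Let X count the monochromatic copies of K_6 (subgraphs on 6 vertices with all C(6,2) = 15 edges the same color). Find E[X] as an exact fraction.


Let X = Σ_S X_S over the C(60, 6) = 50063860 subsets S of size 6, where X_S = 1 if the K_6 on S is monochromatic.
For a fixed S, the K_6 on S has C(6, 2) = 15 edges. P[all 15 edges red] = (1/2)^15, and likewise for blue, so P[monochromatic] = 2·(1/2)^15 = 2^{1 − 15} = 1/16384.
By linearity of expectation: E[X] = C(60, 6) · 2^{1 − 15} = 50063860 · 1/16384 = 12515965/4096.
Numerically: E[X] ≈ 3055.6555.

E[X] = C(60,6)·2^(1−C(6,2)) = 12515965/4096 ≈ 3055.6555.


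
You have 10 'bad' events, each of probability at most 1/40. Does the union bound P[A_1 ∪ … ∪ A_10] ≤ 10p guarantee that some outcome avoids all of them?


Union bound: P[∪_{i=1}^{10} A_i] ≤ Σ_i P[A_i] ≤ 10·p = 10·(1/40) = 1/4.
Numerically: 1/4 ≈ 0.25000.
Is 1/4 < 1? YES.
Since P[∪ A_i] ≤ 1/4 < 1, the complement has P[∩ A_i^c] ≥ 1 − 1/4 = 3/4 > 0, so some outcome avoids every A_i.

10·p = 1/4 ≈ 0.25000; existence CERTIFIED by the union bound.


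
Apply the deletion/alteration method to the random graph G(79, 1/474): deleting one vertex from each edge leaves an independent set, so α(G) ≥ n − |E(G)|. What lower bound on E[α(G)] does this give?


E[|E(G)|] = C(79, 2)·p = 3081 · (1/474) = 13/2.
E[α(G)] ≥ n − E[|E(G)|] = 79 − 13/2 = 145/2.
Numerically: ≈ 72.50000.
(This is only a lower bound; the true E[α(G)] may be larger.)

E[α(G)] ≥ 145/2 ≈ 72.50000.


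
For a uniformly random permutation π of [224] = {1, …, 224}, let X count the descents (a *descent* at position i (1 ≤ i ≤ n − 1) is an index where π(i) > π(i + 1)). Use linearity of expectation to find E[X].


Write X = Σ X_I over i = 1, …, 223, with X_I the indicator of one descent.
There are 223 indicators.
For each fixed i, the pair (π(i), π(i+1)) is a uniformly random ordered pair of distinct values from {1, …, 224}; by symmetry P[π(i) > π(i+1)] = 1/2.
By linearity: E[X] = 223 · (1/2) = (224 − 1) · (1/2) = 223/2 ≈ 111.500.

E[X] = 223/2 = 111.500.


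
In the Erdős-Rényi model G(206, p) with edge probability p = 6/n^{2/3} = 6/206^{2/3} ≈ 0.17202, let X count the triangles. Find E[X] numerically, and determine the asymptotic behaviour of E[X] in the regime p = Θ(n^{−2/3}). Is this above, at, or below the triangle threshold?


Number of potential triangles: C(206, 3) = 1435820.
Each occurs with probability p³ ≈ (0.17202)³ ≈ 5.0900179e-03.
By linearity: E[X] = C(206, 3)·p³ ≈ 1435820 · 5.0900179e-03 ≈ 7308.34951.
Since α = 2/3 < 1, p = c/n^{2/3} ≫ 1/n is above the triangle threshold p ~ 1/n. Asymptotically E[X] ~ (c³/6)·n^{3(1−α)} = (6³/6)·n^{1} → ∞; triangles are abundant w.h.p.

E[X] ≈ 7308.34951; in regime p = Θ(1/n^{2/3}) E[X] diverges (above the triangle threshold p ~ 1/n).
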